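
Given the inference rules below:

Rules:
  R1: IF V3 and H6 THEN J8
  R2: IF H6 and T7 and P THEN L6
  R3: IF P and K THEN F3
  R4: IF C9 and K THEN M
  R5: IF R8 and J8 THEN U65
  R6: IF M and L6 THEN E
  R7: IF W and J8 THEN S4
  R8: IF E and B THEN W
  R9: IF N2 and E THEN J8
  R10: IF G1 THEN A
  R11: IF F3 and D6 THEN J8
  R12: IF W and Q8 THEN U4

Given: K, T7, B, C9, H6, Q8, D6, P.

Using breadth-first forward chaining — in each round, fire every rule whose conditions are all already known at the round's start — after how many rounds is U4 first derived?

Round 1 — R2, R3, R4, derive L6, F3, M.
Round 2 — R6, R11, derive E, J8.
Round 3 — R8, derive W.
Round 4 — R7, R12, derive S4, U4.
U4 first appears in round 4.

4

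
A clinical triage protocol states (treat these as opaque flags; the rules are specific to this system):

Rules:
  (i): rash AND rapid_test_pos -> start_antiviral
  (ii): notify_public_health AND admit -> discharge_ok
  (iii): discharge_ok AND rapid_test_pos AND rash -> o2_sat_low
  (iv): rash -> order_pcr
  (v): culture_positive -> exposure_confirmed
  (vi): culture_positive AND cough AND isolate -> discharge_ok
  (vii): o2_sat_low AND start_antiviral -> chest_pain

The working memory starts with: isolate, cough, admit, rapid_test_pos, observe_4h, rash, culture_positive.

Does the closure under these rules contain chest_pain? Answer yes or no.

yes

Round 1 fires (i), (iv), (v), (vi), giving start_antiviral, order_pcr, exposure_confirmed, discharge_ok.
Round 2 fires (iii), giving o2_sat_low.
Round 3 fires (vii), giving chest_pain.
chest_pain appears in round 3, so it is derivable.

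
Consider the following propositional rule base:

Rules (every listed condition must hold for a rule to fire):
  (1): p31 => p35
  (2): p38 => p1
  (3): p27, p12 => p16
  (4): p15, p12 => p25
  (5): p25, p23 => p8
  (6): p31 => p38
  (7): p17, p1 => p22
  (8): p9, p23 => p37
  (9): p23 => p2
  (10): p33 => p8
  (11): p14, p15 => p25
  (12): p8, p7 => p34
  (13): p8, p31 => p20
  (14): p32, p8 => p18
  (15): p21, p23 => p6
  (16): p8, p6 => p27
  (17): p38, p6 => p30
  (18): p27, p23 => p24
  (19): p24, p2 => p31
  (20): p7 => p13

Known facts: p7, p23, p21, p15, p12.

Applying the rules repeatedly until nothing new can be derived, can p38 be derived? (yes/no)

Round 1: (4) [p15, p12 => p25]; (9) [p23 => p2]; (15) [p21, p23 => p6]; (20) [p7 => p13]. New: p25, p2, p6, p13.
Round 2: (5) [p25, p23 => p8]. New: p8.
Round 3: (12) [p8, p7 => p34]; (16) [p8, p6 => p27]. New: p34, p27.
Round 4: (3) [p27, p12 => p16]; (18) [p27, p23 => p24]. New: p16, p24.
Round 5: (19) [p24, p2 => p31]. New: p31.
Round 6: (1) [p31 => p35]; (6) [p31 => p38]; (13) [p8, p31 => p20]. New: p35, p38, p20.
Round 7: (2) [p38 => p1]; (17) [p38, p6 => p30]. New: p1, p30.
p38 appears in round 6, so it is derivable.

yes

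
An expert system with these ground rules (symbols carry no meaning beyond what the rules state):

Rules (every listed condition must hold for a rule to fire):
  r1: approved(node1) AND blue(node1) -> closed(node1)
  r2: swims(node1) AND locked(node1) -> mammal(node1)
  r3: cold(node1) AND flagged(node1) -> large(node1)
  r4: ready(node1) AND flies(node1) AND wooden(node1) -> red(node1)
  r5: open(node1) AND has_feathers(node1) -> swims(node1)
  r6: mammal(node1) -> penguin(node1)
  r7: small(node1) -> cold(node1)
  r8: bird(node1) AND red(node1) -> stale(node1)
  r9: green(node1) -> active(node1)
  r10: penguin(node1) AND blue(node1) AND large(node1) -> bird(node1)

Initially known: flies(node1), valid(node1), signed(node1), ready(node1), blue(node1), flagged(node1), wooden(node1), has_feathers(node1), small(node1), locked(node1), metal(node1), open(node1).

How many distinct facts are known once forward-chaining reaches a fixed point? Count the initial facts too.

20

[1] r4 [ready(node1) AND flies(node1) AND wooden(node1) -> red(node1)]; r5 [open(node1) AND has_feathers(node1) -> swims(node1)]; r7 [small(node1) -> cold(node1)]. ⇒ new: red(node1), swims(node1), cold(node1).
[2] r2 [swims(node1) AND locked(node1) -> mammal(node1)]; r3 [cold(node1) AND flagged(node1) -> large(node1)]. ⇒ new: mammal(node1), large(node1).
[3] r6 [mammal(node1) -> penguin(node1)]. ⇒ new: penguin(node1).
[4] r10 [penguin(node1) AND blue(node1) AND large(node1) -> bird(node1)]. ⇒ new: bird(node1).
[5] r8 [bird(node1) AND red(node1) -> stale(node1)]. ⇒ new: stale(node1).
Closure: {bird(node1), blue(node1), cold(node1), flagged(node1), flies(node1), has_feathers(node1), large(node1), locked(node1), mammal(node1), metal(node1), open(node1), penguin(node1), ready(node1), red(node1), signed(node1), small(node1), stale(node1), swims(node1), valid(node1), wooden(node1)} — 20 facts.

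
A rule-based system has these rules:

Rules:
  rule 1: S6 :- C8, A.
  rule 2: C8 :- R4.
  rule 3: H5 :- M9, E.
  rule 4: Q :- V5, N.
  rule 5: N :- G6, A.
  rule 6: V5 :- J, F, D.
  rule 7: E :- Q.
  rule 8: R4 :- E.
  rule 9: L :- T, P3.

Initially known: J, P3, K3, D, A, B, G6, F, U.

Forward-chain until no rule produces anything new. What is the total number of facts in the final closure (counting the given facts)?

Round 1: rule 5 [N :- G6, A.]; rule 6 [V5 :- J, F, D.]. Adds N, V5.
Round 2: rule 4 [Q :- V5, N.]. Adds Q.
Round 3: rule 7 [E :- Q.]. Adds E.
Round 4: rule 8 [R4 :- E.]. Adds R4.
Round 5: rule 2 [C8 :- R4.]. Adds C8.
Round 6: rule 1 [S6 :- C8, A.]. Adds S6.
Closure: {A, B, C8, D, E, F, G6, J, K3, N, P3, Q, R4, S6, U, V5} — 16 facts.

16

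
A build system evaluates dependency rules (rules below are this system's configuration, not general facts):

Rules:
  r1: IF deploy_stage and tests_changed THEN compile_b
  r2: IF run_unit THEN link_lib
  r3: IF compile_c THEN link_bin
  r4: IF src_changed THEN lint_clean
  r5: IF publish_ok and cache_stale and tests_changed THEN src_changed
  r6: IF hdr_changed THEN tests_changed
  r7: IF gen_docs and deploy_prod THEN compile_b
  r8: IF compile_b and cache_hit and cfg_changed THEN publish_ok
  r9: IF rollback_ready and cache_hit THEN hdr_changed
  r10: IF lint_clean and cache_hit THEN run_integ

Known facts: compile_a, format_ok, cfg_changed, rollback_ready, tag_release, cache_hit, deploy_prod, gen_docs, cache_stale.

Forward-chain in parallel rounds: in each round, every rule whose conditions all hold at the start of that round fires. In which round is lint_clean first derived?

Round 1 — r7, r9, derive compile_b, hdr_changed.
Round 2 — r6, r8, derive tests_changed, publish_ok.
Round 3 — r5, derive src_changed.
Round 4 — r4, derive lint_clean.
lint_clean first appears in round 4.

4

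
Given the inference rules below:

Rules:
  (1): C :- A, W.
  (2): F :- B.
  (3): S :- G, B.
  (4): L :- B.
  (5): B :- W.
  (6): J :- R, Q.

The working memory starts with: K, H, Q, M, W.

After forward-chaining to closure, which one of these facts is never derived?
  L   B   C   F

Round 1 — (5), derive B.
Round 2 — (2), (4), derive F, L.
Derived: F (round 2), L (round 2), B (round 1). C never appears in any round.

C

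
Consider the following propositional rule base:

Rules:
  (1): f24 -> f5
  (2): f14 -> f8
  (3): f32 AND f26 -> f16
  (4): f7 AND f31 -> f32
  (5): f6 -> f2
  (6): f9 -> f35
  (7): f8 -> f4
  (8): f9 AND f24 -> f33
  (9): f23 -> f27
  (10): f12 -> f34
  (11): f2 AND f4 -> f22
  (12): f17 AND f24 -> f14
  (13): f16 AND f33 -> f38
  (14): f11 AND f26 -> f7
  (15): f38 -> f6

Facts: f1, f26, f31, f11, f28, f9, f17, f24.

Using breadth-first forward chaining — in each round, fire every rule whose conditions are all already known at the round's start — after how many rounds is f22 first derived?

7

[1] (1) [f24 -> f5]; (6) [f9 -> f35]; (8) [f9 AND f24 -> f33]; (12) [f17 AND f24 -> f14]; (14) [f11 AND f26 -> f7]. ⇒ new: f5, f35, f33, f14, f7.
[2] (2) [f14 -> f8]; (4) [f7 AND f31 -> f32]. ⇒ new: f8, f32.
[3] (3) [f32 AND f26 -> f16]; (7) [f8 -> f4]. ⇒ new: f16, f4.
[4] (13) [f16 AND f33 -> f38]. ⇒ new: f38.
[5] (15) [f38 -> f6]. ⇒ new: f6.
[6] (5) [f6 -> f2]. ⇒ new: f2.
[7] (11) [f2 AND f4 -> f22]. ⇒ new: f22.
f22 first appears in round 7.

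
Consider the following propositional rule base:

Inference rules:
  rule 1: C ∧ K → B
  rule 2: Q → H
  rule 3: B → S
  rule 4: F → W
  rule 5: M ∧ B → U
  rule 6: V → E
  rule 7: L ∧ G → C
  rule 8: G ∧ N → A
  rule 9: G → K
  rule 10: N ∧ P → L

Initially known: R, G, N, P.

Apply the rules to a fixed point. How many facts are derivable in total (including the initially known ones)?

Round 1 fires rule 8, rule 9, rule 10, giving A, K, L.
Round 2 fires rule 7, giving C.
Round 3 fires rule 1, giving B.
Round 4 fires rule 3, giving S.
Closure: {A, B, C, G, K, L, N, P, R, S} — 10 facts.

10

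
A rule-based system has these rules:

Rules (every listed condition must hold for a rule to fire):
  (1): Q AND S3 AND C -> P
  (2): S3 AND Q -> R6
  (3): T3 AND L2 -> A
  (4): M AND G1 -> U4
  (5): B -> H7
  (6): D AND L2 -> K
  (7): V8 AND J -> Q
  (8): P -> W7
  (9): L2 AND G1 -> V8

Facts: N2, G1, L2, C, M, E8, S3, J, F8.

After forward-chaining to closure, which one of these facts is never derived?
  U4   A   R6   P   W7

Round 1 — (4), (9), derive U4, V8.
Round 2 — (7), derive Q.
Round 3 — (1), (2), derive P, R6.
Round 4 — (8), derive W7.
Derived: P (round 3), W7 (round 4), R6 (round 3), U4 (round 1). A never appears in any round.

A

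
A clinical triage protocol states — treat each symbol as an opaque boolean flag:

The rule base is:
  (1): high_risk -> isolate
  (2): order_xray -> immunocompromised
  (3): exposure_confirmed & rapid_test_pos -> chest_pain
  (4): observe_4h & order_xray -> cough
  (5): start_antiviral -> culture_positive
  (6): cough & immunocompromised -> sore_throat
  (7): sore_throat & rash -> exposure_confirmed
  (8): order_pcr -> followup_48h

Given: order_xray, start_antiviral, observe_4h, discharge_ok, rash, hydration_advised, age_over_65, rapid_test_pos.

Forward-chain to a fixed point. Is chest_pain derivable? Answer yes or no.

yes

Round 1: (2) [order_xray -> immunocompromised]; (4) [observe_4h & order_xray -> cough]; (5) [start_antiviral -> culture_positive]. Adds immunocompromised, cough, culture_positive.
Round 2: (6) [cough & immunocompromised -> sore_throat]. Adds sore_throat.
Round 3: (7) [sore_throat & rash -> exposure_confirmed]. Adds exposure_confirmed.
Round 4: (3) [exposure_confirmed & rapid_test_pos -> chest_pain]. Adds chest_pain.
chest_pain appears in round 4, so it is derivable.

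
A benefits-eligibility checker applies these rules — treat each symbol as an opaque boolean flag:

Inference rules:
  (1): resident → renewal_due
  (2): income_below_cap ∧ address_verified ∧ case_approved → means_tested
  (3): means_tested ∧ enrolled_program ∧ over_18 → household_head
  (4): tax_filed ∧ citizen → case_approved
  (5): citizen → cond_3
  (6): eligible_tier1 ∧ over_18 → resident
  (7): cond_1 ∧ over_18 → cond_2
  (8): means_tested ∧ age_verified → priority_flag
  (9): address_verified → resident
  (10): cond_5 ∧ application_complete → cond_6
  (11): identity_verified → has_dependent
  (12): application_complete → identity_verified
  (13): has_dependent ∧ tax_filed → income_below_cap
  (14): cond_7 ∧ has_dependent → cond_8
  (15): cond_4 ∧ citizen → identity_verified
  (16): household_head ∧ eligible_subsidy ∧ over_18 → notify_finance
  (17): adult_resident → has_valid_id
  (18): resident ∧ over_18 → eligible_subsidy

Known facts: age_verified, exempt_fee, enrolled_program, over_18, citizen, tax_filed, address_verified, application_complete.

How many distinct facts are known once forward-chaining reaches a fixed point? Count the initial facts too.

20

[1] (4) [tax_filed ∧ citizen → case_approved]; (5) [citizen → cond_3]; (9) [address_verified → resident]; (12) [application_complete → identity_verified]. ⇒ new: case_approved, cond_3, resident, identity_verified.
[2] (1) [resident → renewal_due]; (11) [identity_verified → has_dependent]; (18) [resident ∧ over_18 → eligible_subsidy]. ⇒ new: renewal_due, has_dependent, eligible_subsidy.
[3] (13) [has_dependent ∧ tax_filed → income_below_cap]. ⇒ new: income_below_cap.
[4] (2) [income_below_cap ∧ address_verified ∧ case_approved → means_tested]. ⇒ new: means_tested.
[5] (3) [means_tested ∧ enrolled_program ∧ over_18 → household_head]; (8) [means_tested ∧ age_verified → priority_flag]. ⇒ new: household_head, priority_flag.
[6] (16) [household_head ∧ eligible_subsidy ∧ over_18 → notify_finance]. ⇒ new: notify_finance.
Closure: {address_verified, age_verified, application_complete, case_approved, citizen, cond_3, eligible_subsidy, enrolled_program, exempt_fee, has_dependent, household_head, identity_verified, income_below_cap, means_tested, notify_finance, over_18, priority_flag, renewal_due, resident, tax_filed} — 20 facts.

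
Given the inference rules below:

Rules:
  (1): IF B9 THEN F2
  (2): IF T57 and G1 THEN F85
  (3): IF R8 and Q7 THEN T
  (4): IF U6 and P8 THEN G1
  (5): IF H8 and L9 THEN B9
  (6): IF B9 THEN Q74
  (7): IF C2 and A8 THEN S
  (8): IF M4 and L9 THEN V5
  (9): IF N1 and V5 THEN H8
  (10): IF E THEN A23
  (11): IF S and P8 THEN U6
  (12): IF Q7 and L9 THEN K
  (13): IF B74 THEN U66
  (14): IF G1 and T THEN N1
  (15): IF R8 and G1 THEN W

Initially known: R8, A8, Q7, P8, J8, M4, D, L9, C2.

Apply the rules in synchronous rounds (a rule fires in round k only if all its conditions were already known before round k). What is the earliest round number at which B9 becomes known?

[1] (3) [IF R8 and Q7 THEN T]; (7) [IF C2 and A8 THEN S]; (8) [IF M4 and L9 THEN V5]; (12) [IF Q7 and L9 THEN K]. ⇒ new: T, S, V5, K.
[2] (11) [IF S and P8 THEN U6]. ⇒ new: U6.
[3] (4) [IF U6 and P8 THEN G1]. ⇒ new: G1.
[4] (14) [IF G1 and T THEN N1]; (15) [IF R8 and G1 THEN W]. ⇒ new: N1, W.
[5] (9) [IF N1 and V5 THEN H8]. ⇒ new: H8.
[6] (5) [IF H8 and L9 THEN B9]. ⇒ new: B9.
B9 first appears in round 6.

6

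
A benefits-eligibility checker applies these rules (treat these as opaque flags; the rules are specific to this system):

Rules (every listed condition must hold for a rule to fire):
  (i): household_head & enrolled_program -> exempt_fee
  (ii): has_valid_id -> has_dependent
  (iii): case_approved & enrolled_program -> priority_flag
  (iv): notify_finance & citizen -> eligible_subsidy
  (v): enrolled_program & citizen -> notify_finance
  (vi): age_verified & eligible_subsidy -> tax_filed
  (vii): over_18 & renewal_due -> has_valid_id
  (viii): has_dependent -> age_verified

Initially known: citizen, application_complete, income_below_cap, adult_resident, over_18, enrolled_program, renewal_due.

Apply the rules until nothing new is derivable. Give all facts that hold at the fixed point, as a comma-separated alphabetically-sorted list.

Round 1: (v) [enrolled_program & citizen -> notify_finance]; (vii) [over_18 & renewal_due -> has_valid_id]. New: notify_finance, has_valid_id.
Round 2: (ii) [has_valid_id -> has_dependent]; (iv) [notify_finance & citizen -> eligible_subsidy]. New: has_dependent, eligible_subsidy.
Round 3: (viii) [has_dependent -> age_verified]. New: age_verified.
Round 4: (vi) [age_verified & eligible_subsidy -> tax_filed]. New: tax_filed.

adult_resident, age_verified, application_complete, citizen, eligible_subsidy, enrolled_program, has_dependent, has_valid_id, income_below_cap, notify_finance, over_18, renewal_due, tax_filed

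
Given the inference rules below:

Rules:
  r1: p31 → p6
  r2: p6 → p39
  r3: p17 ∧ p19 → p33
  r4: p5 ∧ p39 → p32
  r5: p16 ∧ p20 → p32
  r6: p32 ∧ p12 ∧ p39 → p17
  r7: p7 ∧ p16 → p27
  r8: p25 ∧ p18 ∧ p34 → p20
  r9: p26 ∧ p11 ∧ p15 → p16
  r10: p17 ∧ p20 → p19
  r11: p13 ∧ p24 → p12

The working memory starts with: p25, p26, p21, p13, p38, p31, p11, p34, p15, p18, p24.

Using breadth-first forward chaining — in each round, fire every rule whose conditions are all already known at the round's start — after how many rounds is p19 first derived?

[1] r1 [p31 → p6]; r8 [p25 ∧ p18 ∧ p34 → p20]; r9 [p26 ∧ p11 ∧ p15 → p16]; r11 [p13 ∧ p24 → p12]. ⇒ new: p6, p20, p16, p12.
[2] r2 [p6 → p39]; r5 [p16 ∧ p20 → p32]. ⇒ new: p39, p32.
[3] r6 [p32 ∧ p12 ∧ p39 → p17]. ⇒ new: p17.
[4] r10 [p17 ∧ p20 → p19]. ⇒ new: p19.
p19 first appears in round 4.

4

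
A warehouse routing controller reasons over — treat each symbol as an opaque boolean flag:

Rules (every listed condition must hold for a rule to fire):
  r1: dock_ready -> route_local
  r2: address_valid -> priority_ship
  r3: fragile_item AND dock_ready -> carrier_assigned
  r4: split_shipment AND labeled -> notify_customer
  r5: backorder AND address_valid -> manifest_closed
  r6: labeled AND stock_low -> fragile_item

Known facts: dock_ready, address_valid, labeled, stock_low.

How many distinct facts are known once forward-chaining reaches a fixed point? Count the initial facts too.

8

Round 1: r1 [dock_ready -> route_local]; r2 [address_valid -> priority_ship]; r6 [labeled AND stock_low -> fragile_item]. New: route_local, priority_ship, fragile_item.
Round 2: r3 [fragile_item AND dock_ready -> carrier_assigned]. New: carrier_assigned.
Closure: {address_valid, carrier_assigned, dock_ready, fragile_item, labeled, priority_ship, route_local, stock_low} — 8 facts.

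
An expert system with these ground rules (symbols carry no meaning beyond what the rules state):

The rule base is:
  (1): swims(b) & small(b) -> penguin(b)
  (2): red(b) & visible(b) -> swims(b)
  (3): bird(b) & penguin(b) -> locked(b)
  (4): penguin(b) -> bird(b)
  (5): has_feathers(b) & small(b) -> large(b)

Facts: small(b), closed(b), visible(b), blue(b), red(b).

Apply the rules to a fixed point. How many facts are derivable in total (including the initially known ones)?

9

Round 1 fires (2), giving swims(b).
Round 2 fires (1), giving penguin(b).
Round 3 fires (4), giving bird(b).
Round 4 fires (3), giving locked(b).
Closure: {bird(b), blue(b), closed(b), locked(b), penguin(b), red(b), small(b), swims(b), visible(b)} — 9 facts.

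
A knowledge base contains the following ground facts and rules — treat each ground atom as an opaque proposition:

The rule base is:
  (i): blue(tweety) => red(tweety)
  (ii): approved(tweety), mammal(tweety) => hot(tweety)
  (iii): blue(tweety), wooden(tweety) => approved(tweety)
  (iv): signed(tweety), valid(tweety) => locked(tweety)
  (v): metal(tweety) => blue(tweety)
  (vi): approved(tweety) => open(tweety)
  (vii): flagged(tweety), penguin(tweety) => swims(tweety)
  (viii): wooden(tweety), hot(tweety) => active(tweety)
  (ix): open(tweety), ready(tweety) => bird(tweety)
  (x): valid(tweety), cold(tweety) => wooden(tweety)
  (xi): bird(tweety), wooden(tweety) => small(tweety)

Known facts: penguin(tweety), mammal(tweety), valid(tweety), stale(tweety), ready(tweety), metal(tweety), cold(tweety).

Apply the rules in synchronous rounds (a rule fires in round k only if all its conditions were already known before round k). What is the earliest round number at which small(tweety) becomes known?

5

Round 1 — (v), (x), derive blue(tweety), wooden(tweety).
Round 2 — (i), (iii), derive red(tweety), approved(tweety).
Round 3 — (ii), (vi), derive hot(tweety), open(tweety).
Round 4 — (viii), (ix), derive active(tweety), bird(tweety).
Round 5 — (xi), derive small(tweety).
small(tweety) first appears in round 5.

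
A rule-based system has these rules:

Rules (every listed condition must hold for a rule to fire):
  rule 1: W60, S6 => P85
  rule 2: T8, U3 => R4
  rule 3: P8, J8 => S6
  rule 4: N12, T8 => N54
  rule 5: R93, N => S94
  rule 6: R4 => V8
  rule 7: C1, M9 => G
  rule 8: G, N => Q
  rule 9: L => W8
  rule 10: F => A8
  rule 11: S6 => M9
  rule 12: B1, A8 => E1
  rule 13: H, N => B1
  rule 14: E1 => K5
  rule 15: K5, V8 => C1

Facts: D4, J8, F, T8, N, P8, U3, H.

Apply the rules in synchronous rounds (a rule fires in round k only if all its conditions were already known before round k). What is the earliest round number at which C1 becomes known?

Round 1 — rule 2, rule 3, rule 10, rule 13, derive R4, S6, A8, B1.
Round 2 — rule 6, rule 11, rule 12, derive V8, M9, E1.
Round 3 — rule 14, derive K5.
Round 4 — rule 15, derive C1.
C1 first appears in round 4.

4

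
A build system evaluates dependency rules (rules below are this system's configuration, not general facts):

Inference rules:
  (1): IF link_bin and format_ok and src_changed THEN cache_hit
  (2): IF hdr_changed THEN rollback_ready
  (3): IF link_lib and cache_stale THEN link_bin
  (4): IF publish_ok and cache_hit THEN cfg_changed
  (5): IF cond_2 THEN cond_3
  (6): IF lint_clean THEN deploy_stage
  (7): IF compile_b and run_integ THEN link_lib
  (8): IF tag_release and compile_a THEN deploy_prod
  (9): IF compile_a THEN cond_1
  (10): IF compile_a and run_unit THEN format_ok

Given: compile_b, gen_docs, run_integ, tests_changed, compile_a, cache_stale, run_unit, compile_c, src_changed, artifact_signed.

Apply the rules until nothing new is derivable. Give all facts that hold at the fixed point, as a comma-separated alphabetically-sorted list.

[1] (7) [IF compile_b and run_integ THEN link_lib]; (9) [IF compile_a THEN cond_1]; (10) [IF compile_a and run_unit THEN format_ok]. ⇒ new: link_lib, cond_1, format_ok.
[2] (3) [IF link_lib and cache_stale THEN link_bin]. ⇒ new: link_bin.
[3] (1) [IF link_bin and format_ok and src_changed THEN cache_hit]. ⇒ new: cache_hit.

artifact_signed, cache_hit, cache_stale, compile_a, compile_b, compile_c, cond_1, format_ok, gen_docs, link_bin, link_lib, run_integ, run_unit, src_changed, tests_changed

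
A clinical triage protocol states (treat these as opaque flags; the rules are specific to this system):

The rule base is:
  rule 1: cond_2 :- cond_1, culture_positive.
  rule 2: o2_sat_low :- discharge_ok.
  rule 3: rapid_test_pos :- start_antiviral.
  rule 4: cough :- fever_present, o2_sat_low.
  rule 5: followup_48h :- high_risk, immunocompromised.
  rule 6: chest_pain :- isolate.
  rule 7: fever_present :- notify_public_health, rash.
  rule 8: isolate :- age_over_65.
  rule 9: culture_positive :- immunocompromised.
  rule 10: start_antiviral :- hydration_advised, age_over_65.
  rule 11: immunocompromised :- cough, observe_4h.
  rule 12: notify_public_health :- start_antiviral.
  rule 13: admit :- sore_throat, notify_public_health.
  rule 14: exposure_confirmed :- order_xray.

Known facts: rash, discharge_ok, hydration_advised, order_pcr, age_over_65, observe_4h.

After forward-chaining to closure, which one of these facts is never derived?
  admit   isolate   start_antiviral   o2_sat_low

Round 1: rule 2 [o2_sat_low :- discharge_ok.]; rule 8 [isolate :- age_over_65.]; rule 10 [start_antiviral :- hydration_advised, age_over_65.]. New: o2_sat_low, isolate, start_antiviral.
Round 2: rule 3 [rapid_test_pos :- start_antiviral.]; rule 6 [chest_pain :- isolate.]; rule 12 [notify_public_health :- start_antiviral.]. New: rapid_test_pos, chest_pain, notify_public_health.
Round 3: rule 7 [fever_present :- notify_public_health, rash.]. New: fever_present.
Round 4: rule 4 [cough :- fever_present, o2_sat_low.]. New: cough.
Round 5: rule 11 [immunocompromised :- cough, observe_4h.]. New: immunocompromised.
Round 6: rule 9 [culture_positive :- immunocompromised.]. New: culture_positive.
Derived: o2_sat_low (round 1), isolate (round 1), start_antiviral (round 1). admit never appears in any round.

admit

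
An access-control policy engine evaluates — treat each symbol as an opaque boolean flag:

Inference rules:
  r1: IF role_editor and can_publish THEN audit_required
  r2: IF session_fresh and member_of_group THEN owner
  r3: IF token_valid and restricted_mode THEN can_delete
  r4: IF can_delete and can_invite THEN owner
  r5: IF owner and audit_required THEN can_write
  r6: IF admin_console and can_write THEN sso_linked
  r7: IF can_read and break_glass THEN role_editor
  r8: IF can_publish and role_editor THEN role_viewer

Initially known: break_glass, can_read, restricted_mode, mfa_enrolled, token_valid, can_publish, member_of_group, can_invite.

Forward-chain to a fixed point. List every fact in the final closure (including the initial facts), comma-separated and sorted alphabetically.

Round 1: r3 [IF token_valid and restricted_mode THEN can_delete]; r7 [IF can_read and break_glass THEN role_editor]. Adds can_delete, role_editor.
Round 2: r1 [IF role_editor and can_publish THEN audit_required]; r4 [IF can_delete and can_invite THEN owner]; r8 [IF can_publish and role_editor THEN role_viewer]. Adds audit_required, owner, role_viewer.
Round 3: r5 [IF owner and audit_required THEN can_write]. Adds can_write.

audit_required, break_glass, can_delete, can_invite, can_publish, can_read, can_write, member_of_group, mfa_enrolled, owner, restricted_mode, role_editor, role_viewer, token_valid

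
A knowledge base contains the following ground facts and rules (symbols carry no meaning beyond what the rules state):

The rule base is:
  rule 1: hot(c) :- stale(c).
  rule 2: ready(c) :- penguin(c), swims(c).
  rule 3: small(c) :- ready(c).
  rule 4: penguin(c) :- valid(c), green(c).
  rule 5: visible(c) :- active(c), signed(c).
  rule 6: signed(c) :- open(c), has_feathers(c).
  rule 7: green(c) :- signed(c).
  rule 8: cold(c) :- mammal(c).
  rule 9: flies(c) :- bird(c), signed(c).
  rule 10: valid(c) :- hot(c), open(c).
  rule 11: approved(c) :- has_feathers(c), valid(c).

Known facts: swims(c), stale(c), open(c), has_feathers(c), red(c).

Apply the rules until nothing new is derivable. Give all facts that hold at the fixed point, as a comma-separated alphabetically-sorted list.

Round 1 fires rule 1, rule 6, giving hot(c), signed(c).
Round 2 fires rule 7, rule 10, giving green(c), valid(c).
Round 3 fires rule 4, rule 11, giving penguin(c), approved(c).
Round 4 fires rule 2, giving ready(c).
Round 5 fires rule 3, giving small(c).

approved(c), green(c), has_feathers(c), hot(c), open(c), penguin(c), ready(c), red(c), signed(c), small(c), stale(c), swims(c), valid(c)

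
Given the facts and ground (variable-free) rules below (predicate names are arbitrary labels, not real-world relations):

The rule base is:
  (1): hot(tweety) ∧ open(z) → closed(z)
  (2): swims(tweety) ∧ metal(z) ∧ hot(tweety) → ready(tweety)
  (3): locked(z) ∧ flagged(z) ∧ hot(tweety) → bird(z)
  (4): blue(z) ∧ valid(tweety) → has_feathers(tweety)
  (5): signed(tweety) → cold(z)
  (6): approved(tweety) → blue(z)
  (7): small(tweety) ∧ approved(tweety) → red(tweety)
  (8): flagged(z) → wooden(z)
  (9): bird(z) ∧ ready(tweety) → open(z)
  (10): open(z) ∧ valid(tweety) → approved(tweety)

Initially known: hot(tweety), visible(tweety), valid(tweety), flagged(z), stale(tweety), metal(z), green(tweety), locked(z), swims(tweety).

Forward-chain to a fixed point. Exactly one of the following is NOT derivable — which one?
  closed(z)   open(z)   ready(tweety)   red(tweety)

red(tweety)

Round 1 fires (2), (3), (8), giving ready(tweety), bird(z), wooden(z).
Round 2 fires (9), giving open(z).
Round 3 fires (1), (10), giving closed(z), approved(tweety).
Round 4 fires (6), giving blue(z).
Round 5 fires (4), giving has_feathers(tweety).
Derived: open(z) (round 2), closed(z) (round 3), ready(tweety) (round 1). red(tweety) never appears in any round.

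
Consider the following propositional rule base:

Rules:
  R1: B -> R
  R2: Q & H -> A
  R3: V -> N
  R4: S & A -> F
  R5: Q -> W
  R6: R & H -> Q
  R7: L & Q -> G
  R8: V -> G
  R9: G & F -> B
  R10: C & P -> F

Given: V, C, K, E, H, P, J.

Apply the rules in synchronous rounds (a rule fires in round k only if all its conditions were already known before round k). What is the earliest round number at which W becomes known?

5

Round 1 — R3, R8, R10, derive N, G, F.
Round 2 — R9, derive B.
Round 3 — R1, derive R.
Round 4 — R6, derive Q.
Round 5 — R2, R5, derive A, W.
W first appears in round 5.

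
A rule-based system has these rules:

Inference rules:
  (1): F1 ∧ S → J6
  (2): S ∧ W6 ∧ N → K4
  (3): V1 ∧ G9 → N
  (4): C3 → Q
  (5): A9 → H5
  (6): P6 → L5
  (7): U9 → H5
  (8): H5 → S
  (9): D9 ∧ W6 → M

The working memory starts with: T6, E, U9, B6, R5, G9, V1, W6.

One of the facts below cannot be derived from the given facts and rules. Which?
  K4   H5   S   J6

Round 1: (3) [V1 ∧ G9 → N]; (7) [U9 → H5]. New: N, H5.
Round 2: (8) [H5 → S]. New: S.
Round 3: (2) [S ∧ W6 ∧ N → K4]. New: K4.
Derived: S (round 2), K4 (round 3), H5 (round 1). J6 never appears in any round.

J6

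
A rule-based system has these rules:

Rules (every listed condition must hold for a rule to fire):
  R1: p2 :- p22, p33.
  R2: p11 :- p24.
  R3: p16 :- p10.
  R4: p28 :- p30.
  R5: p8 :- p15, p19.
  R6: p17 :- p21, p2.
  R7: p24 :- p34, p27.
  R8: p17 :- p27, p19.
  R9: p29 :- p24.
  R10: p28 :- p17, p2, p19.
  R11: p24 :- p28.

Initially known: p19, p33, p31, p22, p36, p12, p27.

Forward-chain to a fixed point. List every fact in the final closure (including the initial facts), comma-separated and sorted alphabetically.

p11, p12, p17, p19, p2, p22, p24, p27, p28, p29, p31, p33, p36

Round 1 fires R1, R8, giving p2, p17.
Round 2 fires R10, giving p28.
Round 3 fires R11, giving p24.
Round 4 fires R2, R9, giving p11, p29.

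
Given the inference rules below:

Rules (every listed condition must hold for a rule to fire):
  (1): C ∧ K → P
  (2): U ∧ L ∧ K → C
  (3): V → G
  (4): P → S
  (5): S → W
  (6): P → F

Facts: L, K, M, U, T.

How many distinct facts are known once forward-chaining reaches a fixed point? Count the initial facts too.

10

Round 1: (2) [U ∧ L ∧ K → C]. New: C.
Round 2: (1) [C ∧ K → P]. New: P.
Round 3: (4) [P → S]; (6) [P → F]. New: S, F.
Round 4: (5) [S → W]. New: W.
Closure: {C, F, K, L, M, P, S, T, U, W} — 10 facts.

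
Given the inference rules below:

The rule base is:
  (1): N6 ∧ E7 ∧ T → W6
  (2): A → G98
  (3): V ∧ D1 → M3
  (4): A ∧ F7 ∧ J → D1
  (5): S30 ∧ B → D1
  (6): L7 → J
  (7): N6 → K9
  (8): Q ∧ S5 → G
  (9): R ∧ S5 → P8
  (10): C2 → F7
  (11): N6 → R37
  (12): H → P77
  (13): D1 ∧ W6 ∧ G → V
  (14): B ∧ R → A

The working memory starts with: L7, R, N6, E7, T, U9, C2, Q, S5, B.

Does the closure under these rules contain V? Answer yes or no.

yes

Round 1: (1) [N6 ∧ E7 ∧ T → W6]; (6) [L7 → J]; (7) [N6 → K9]; (8) [Q ∧ S5 → G]; (9) [R ∧ S5 → P8]; (10) [C2 → F7]; (11) [N6 → R37]; (14) [B ∧ R → A]. Adds W6, J, K9, G, P8, F7, R37, A.
Round 2: (2) [A → G98]; (4) [A ∧ F7 ∧ J → D1]. Adds G98, D1.
Round 3: (13) [D1 ∧ W6 ∧ G → V]. Adds V.
Round 4: (3) [V ∧ D1 → M3]. Adds M3.
V appears in round 3, so it is derivable.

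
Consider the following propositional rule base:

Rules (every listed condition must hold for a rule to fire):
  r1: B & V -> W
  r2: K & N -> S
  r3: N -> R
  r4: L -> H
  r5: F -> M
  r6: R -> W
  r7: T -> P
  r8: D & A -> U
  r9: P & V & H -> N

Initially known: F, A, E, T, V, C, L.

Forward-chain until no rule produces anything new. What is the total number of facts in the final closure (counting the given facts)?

[1] r4 [L -> H]; r5 [F -> M]; r7 [T -> P]. ⇒ new: H, M, P.
[2] r9 [P & V & H -> N]. ⇒ new: N.
[3] r3 [N -> R]. ⇒ new: R.
[4] r6 [R -> W]. ⇒ new: W.
Closure: {A, C, E, F, H, L, M, N, P, R, T, V, W} — 13 facts.

13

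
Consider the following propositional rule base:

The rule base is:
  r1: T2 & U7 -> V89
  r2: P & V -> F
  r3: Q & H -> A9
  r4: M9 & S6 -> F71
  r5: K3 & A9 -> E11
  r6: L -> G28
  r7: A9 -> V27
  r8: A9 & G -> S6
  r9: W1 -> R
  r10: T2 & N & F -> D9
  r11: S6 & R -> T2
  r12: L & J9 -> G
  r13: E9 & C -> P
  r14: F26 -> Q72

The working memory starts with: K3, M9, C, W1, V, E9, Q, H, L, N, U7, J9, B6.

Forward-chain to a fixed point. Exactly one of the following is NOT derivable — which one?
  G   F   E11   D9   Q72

Round 1 fires r3, r6, r9, r12, r13, giving A9, G28, R, G, P.
Round 2 fires r2, r5, r7, r8, giving F, E11, V27, S6.
Round 3 fires r4, r11, giving F71, T2.
Round 4 fires r1, r10, giving V89, D9.
Derived: G (round 1), D9 (round 4), E11 (round 2), F (round 2). Q72 never appears in any round.

Q72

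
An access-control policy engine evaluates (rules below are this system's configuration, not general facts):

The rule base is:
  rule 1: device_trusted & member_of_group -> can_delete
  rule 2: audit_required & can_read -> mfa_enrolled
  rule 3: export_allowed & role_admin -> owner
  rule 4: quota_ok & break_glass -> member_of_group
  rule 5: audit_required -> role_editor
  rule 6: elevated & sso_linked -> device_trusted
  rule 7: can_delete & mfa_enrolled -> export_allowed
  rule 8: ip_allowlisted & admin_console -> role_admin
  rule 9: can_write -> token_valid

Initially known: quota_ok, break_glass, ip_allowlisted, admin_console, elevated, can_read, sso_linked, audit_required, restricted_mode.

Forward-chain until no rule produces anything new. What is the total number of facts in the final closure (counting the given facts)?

17

Round 1 — rule 2, rule 4, rule 5, rule 6, rule 8, derive mfa_enrolled, member_of_group, role_editor, device_trusted, role_admin.
Round 2 — rule 1, derive can_delete.
Round 3 — rule 7, derive export_allowed.
Round 4 — rule 3, derive owner.
Closure: {admin_console, audit_required, break_glass, can_delete, can_read, device_trusted, elevated, export_allowed, ip_allowlisted, member_of_group, mfa_enrolled, owner, quota_ok, restricted_mode, role_admin, role_editor, sso_linked} — 17 facts.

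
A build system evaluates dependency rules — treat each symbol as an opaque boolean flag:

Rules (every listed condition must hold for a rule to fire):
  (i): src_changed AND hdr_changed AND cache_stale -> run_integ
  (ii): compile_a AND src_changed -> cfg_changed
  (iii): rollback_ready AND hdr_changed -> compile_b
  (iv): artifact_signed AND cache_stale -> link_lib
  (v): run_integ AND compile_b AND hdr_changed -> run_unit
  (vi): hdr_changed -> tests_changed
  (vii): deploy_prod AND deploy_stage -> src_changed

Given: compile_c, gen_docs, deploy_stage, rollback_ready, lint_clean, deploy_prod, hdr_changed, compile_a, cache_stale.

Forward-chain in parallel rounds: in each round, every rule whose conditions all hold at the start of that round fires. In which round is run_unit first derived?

Round 1 — (iii), (vi), (vii), derive compile_b, tests_changed, src_changed.
Round 2 — (i), (ii), derive run_integ, cfg_changed.
Round 3 — (v), derive run_unit.
run_unit first appears in round 3.

3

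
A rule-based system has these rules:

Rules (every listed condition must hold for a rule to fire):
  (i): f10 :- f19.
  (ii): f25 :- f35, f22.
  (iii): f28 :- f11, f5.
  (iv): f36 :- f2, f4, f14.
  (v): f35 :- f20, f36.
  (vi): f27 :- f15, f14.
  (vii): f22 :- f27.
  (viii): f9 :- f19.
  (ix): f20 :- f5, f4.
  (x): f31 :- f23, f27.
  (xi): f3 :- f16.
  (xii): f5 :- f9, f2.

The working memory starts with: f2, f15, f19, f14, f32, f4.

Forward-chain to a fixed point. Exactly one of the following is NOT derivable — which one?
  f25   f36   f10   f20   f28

f28

Round 1 fires (i), (iv), (vi), (viii), giving f10, f36, f27, f9.
Round 2 fires (vii), (xii), giving f22, f5.
Round 3 fires (ix), giving f20.
Round 4 fires (v), giving f35.
Round 5 fires (ii), giving f25.
Derived: f25 (round 5), f10 (round 1), f36 (round 1), f20 (round 3). f28 never appears in any round.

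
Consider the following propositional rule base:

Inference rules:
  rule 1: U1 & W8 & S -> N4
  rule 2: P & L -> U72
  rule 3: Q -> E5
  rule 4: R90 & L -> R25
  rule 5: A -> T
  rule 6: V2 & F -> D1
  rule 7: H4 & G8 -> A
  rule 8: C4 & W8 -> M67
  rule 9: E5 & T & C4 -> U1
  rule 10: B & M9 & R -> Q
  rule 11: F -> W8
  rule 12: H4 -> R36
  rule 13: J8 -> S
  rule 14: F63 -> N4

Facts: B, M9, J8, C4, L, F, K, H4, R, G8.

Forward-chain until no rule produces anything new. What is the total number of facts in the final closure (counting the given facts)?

20

[1] rule 7 [H4 & G8 -> A]; rule 10 [B & M9 & R -> Q]; rule 11 [F -> W8]; rule 12 [H4 -> R36]; rule 13 [J8 -> S]. ⇒ new: A, Q, W8, R36, S.
[2] rule 3 [Q -> E5]; rule 5 [A -> T]; rule 8 [C4 & W8 -> M67]. ⇒ new: E5, T, M67.
[3] rule 9 [E5 & T & C4 -> U1]. ⇒ new: U1.
[4] rule 1 [U1 & W8 & S -> N4]. ⇒ new: N4.
Closure: {A, B, C4, E5, F, G8, H4, J8, K, L, M67, M9, N4, Q, R, R36, S, T, U1, W8} — 20 facts.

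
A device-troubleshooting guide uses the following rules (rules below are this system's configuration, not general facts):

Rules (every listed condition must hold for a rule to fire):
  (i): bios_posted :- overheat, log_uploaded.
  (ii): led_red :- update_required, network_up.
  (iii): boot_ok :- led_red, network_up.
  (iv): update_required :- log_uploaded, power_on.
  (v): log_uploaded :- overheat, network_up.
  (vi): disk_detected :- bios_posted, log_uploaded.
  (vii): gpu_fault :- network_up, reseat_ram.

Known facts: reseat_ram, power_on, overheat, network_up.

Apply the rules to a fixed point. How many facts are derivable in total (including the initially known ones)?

11

Round 1: (v) [log_uploaded :- overheat, network_up.]; (vii) [gpu_fault :- network_up, reseat_ram.]. Adds log_uploaded, gpu_fault.
Round 2: (i) [bios_posted :- overheat, log_uploaded.]; (iv) [update_required :- log_uploaded, power_on.]. Adds bios_posted, update_required.
Round 3: (ii) [led_red :- update_required, network_up.]; (vi) [disk_detected :- bios_posted, log_uploaded.]. Adds led_red, disk_detected.
Round 4: (iii) [boot_ok :- led_red, network_up.]. Adds boot_ok.
Closure: {bios_posted, boot_ok, disk_detected, gpu_fault, led_red, log_uploaded, network_up, overheat, power_on, reseat_ram, update_required} — 11 facts.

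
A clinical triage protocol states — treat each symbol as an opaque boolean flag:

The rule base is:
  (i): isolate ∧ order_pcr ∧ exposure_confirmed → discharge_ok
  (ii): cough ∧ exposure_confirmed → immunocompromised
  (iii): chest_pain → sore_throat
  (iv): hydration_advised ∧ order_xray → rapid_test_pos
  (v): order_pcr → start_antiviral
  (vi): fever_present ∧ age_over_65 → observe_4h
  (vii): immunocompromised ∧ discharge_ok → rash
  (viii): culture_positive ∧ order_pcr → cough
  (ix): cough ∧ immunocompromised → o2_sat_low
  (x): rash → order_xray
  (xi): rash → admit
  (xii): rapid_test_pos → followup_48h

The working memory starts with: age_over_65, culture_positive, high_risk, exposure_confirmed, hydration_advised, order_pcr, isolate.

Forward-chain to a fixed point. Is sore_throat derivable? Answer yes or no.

Round 1: (i) [isolate ∧ order_pcr ∧ exposure_confirmed → discharge_ok]; (v) [order_pcr → start_antiviral]; (viii) [culture_positive ∧ order_pcr → cough]. Adds discharge_ok, start_antiviral, cough.
Round 2: (ii) [cough ∧ exposure_confirmed → immunocompromised]. Adds immunocompromised.
Round 3: (vii) [immunocompromised ∧ discharge_ok → rash]; (ix) [cough ∧ immunocompromised → o2_sat_low]. Adds rash, o2_sat_low.
Round 4: (x) [rash → order_xray]; (xi) [rash → admit]. Adds order_xray, admit.
Round 5: (iv) [hydration_advised ∧ order_xray → rapid_test_pos]. Adds rapid_test_pos.
Round 6: (xii) [rapid_test_pos → followup_48h]. Adds followup_48h.
Fixed point reached. sore_throat is concluded only by (iii); (iii) needs chest_pain (never derived).

no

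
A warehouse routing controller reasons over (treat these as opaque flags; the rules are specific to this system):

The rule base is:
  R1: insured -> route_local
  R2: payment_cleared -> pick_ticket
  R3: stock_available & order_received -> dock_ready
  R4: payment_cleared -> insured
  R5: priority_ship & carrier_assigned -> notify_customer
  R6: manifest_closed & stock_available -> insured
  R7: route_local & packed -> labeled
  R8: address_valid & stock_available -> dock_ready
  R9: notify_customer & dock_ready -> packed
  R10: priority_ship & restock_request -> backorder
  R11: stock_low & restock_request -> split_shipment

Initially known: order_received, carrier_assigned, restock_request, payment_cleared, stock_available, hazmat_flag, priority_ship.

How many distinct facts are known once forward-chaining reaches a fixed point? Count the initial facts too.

Round 1 fires R2, R3, R4, R5, R10, giving pick_ticket, dock_ready, insured, notify_customer, backorder.
Round 2 fires R1, R9, giving route_local, packed.
Round 3 fires R7, giving labeled.
Closure: {backorder, carrier_assigned, dock_ready, hazmat_flag, insured, labeled, notify_customer, order_received, packed, payment_cleared, pick_ticket, priority_ship, restock_request, route_local, stock_available} — 15 facts.

15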